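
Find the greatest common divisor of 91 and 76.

1

gcd(91, 76) = 1  (91 = 1*76 + 15, 76 = 5*15 + 1, 15 = 15*1).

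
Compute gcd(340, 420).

gcd(420, 340):
  420 = 1*340 + 80
  340 = 4*80 + 20
  80 = 4*20
so gcd(420, 340) = 20.

20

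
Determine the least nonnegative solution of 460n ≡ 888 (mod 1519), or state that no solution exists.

gcd(1519, 460):
  1519 = 3×460 + 139
  460 = 3×139 + 43
  139 = 3×43 + 10
  43 = 4×10 + 3
  10 = 3×3 + 1
  3 = 3×1
so gcd(1519, 460) = 1.
1 divides 888, so solutions exist.
Back-substitute for Bézout coefficients:
  1 = 10 - 3×3
  ... = 460×(-459) + 1519×(139)
So 460×(-459) ≡ 1 (mod 1519); multiply by 888: n ≡ -407592 (mod 1519).
Smallest nonnegative: n = -407592 mod 1519 = 1019.

1019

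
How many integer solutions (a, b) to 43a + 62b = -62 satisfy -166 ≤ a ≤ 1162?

gcd(62, 43) = 1.
By Bézout, 43×(13) + 62×(-9) = 1.
Particular solution: (0, -1).
General solution: a = 0 + 62t, b = -1 - 43t for integer t.
-166 ≤ 0 + 62t ≤ 1162 gives t ∈ [-2, 18], which is 21 values.

21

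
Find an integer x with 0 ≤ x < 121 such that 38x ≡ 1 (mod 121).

gcd(121, 38) = 1  (121 = 3·38 + 7, 38 = 5·7 + 3, 7 = 2·3 + 1, 3 = 3·1).
Back-substituting, 38·(-35) + 121·(11) = 1.
So 38·-35 ≡ 1 (mod 121), and -35 mod 121 = 86.

86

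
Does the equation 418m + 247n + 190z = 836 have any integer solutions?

yes

gcd(418, 247):
  418 = 1*247 + 171
  247 = 1*171 + 76
  171 = 2*76 + 19
  76 = 4*19
so gcd(418, 247) = 19.
gcd(19, 190) = 19.
19 divides 836, so integer solutions exist.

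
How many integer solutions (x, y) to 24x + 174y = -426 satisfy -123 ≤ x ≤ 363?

gcd(174, 24) = 6.
By Bézout, 24·(-7) + 174·(1) = 6.
Particular solution: (4, -3).
General solution: x = 4 + 29t, y = -3 - 4t for integer t.
-123 ≤ 4 + 29t ≤ 363 gives t ∈ [-4, 12], which is 17 values.

17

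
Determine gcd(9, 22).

1

gcd(22, 9) = 1  (22 = 2·9 + 4, 9 = 2·4 + 1, 4 = 4·1).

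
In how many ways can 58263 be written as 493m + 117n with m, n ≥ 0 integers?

1

gcd(493, 117) = 1  (493 = 4*117 + 25, 117 = 4*25 + 17, 25 = 1*17 + 8, 17 = 2*8 + 1, 8 = 8*1).
Back-substituting, 493*(-14) + 117*(59) = 1.
Scale by 58263: one solution is (-815682, 3437517). Reduce m mod 117: (42, 321).
General: m = 42 + 117t, n = 321 - 493t.
m ≥ 0 ⇒ t ≥ 0; n ≥ 0 ⇒ t ≤ 0. So t ∈ [0, 0]: 1 solution.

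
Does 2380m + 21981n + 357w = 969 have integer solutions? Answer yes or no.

yes

gcd(21981, 2380):
  21981 = 9·2380 + 561
  2380 = 4·561 + 136
  561 = 4·136 + 17
  136 = 8·17
so gcd(21981, 2380) = 17.
gcd(17, 357) = 17.
17 divides 969, so integer solutions exist.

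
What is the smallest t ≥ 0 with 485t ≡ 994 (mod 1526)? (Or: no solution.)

gcd(1526, 485) = 1.
1 divides 994, so solutions exist.
By Bézout, 485*(-129) + 1526*(41) = 1.
So 485*(-129) ≡ 1 (mod 1526); multiply by 994: t ≡ -128226 (mod 1526).
Smallest nonnegative: t = -128226 mod 1526 = 1484.

1484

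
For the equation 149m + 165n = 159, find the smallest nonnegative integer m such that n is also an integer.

gcd(165, 149) = 1.
1 divides 159, so solutions exist.
By Bézout, 149×(-31) + 165×(28) = 1.
Scale by 159/1 = 159: (m₀, n₀) = (-4929, 4452).
General solution: m = -4929 + 165t, n = 4452 - 149t for integer t.
m ≥ 0: smallest is -4929 mod 165 = 21 (at t = 30), with n = -18.

21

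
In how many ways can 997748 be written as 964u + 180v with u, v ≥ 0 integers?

gcd(964, 180):
  964 = 5*180 + 64
  180 = 2*64 + 52
  64 = 1*52 + 12
  52 = 4*12 + 4
  12 = 3*4
so gcd(964, 180) = 4.
Back-substitute for Bézout coefficients:
  4 = 52 - 4*12
  ... = 964*(-14) + 180*(75)
Scale by 249437: one solution is (-3492118, 18707775). Reduce u mod 45: (17, 5452).
General: u = 17 + 45t, v = 5452 - 241t.
u ≥ 0 ⇒ t ≥ 0; v ≥ 0 ⇒ t ≤ 22. So t ∈ [0, 22]: 23 solutions.

23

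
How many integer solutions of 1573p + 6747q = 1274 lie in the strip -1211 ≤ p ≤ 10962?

gcd(6747, 1573) = 13  (6747 = 4*1573 + 455, 1573 = 3*455 + 208, 455 = 2*208 + 39, 208 = 5*39 + 13, 39 = 3*13).
Back-substituting, 1573*(163) + 6747*(-38) = 13.
Scale by 98: particular solution (15974, -3724); reduce p mod 519: (404, -94).
General solution: p = 404 + 519t, q = -94 - 121t for integer t.
-1211 ≤ 404 + 519t ≤ 10962 gives t ∈ [-3, 20], which is 24 values.

24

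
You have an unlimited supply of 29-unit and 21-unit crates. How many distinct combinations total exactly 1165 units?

Need nonnegative integers with 29j + 21k = 1165.
gcd(29, 21) = 1, and 29·(8) + 21·(-11) = 1.
So (j₀, k₀) = (9320, -12815); general j = 9320 + 21t, k = -12815 - 29t.
j ≥ 0 ⇒ t ≥ -443; k ≥ 0 ⇒ t ≤ -442. That's 2 values of t.

2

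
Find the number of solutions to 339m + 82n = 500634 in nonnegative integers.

gcd(339, 82):
  339 = 4×82 + 11
  82 = 7×11 + 5
  11 = 2×5 + 1
  5 = 5×1
so gcd(339, 82) = 1.
Back-substitute for Bézout coefficients:
  1 = 11 - 2×5
  ... = 339×(15) + 82×(-62)
Scale by 500634: one solution is (7509510, -31039308). Reduce m mod 82: (32, 5973).
General: m = 32 + 82t, n = 5973 - 339t.
m ≥ 0 ⇒ t ≥ 0; n ≥ 0 ⇒ t ≤ 17. So t ∈ [0, 17]: 18 solutions.

18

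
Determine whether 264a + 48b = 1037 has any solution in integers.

gcd(264, 48):
  264 = 5×48 + 24
  48 = 2×24
so gcd(264, 48) = 24.
24 does not divide 1037 (remainder 5), so no integer solutions.

no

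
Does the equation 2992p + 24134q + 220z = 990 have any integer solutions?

yes

gcd(24134, 2992) = 22  (24134 = 8*2992 + 198, 2992 = 15*198 + 22, 198 = 9*22).
gcd(22, 220) = 22.
22 divides 990, so integer solutions exist.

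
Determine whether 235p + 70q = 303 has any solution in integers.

gcd(235, 70) = 5.
5 does not divide 303 (remainder 3), so no integer solutions.

no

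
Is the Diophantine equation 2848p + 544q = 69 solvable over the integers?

gcd(2848, 544):
  2848 = 5·544 + 128
  544 = 4·128 + 32
  128 = 4·32
so gcd(2848, 544) = 32.
32 does not divide 69 (remainder 5), so no integer solutions.

no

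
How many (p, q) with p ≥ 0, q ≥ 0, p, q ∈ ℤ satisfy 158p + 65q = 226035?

gcd(158, 65):
  158 = 2·65 + 28
  65 = 2·28 + 9
  28 = 3·9 + 1
  9 = 9·1
so gcd(158, 65) = 1.
Back-substitute for Bézout coefficients:
  1 = 28 - 3·9
  ... = 158·(7) + 65·(-17)
Scale by 226035: one solution is (1582245, -3842595). Reduce p mod 65: (15, 3441).
General: p = 15 + 65t, q = 3441 - 158t.
p ≥ 0 ⇒ t ≥ 0; q ≥ 0 ⇒ t ≤ 21. So t ∈ [0, 21]: 22 solutions.

22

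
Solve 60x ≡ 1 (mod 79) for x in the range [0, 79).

gcd(79, 60) = 1.
By Bézout, 60·(-25) + 79·(19) = 1.
So 60·-25 ≡ 1 (mod 79), and -25 mod 79 = 54.

54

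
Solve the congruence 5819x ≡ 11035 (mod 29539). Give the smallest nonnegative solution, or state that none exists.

12982

gcd(29539, 5819) = 1.
1 divides 11035, so solutions exist.
By Bézout, 5819×(-5655) + 29539×(1114) = 1.
So 5819×(-5655) ≡ 1 (mod 29539); multiply by 11035: x ≡ -62402925 (mod 29539).
Smallest nonnegative: x = -62402925 mod 29539 = 12982.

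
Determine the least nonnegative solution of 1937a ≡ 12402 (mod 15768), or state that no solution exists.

9954

gcd(15768, 1937) = 1.
1 divides 12402, so solutions exist.
By Bézout, 1937·(1913) + 15768·(-235) = 1.
So 1937·(1913) ≡ 1 (mod 15768); multiply by 12402: a ≡ 23725026 (mod 15768).
Smallest nonnegative: a = 23725026 mod 15768 = 9954.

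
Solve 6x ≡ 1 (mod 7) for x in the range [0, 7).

gcd(7, 6):
  7 = 1×6 + 1
  6 = 6×1
so gcd(7, 6) = 1.
Back-substitute for Bézout coefficients:
  1 = 7 - 1×6
  ... = 6×(-1) + 7×(1)
So 6×-1 ≡ 1 (mod 7), and -1 mod 7 = 6.

6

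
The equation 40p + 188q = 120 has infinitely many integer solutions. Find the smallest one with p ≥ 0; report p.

3

gcd(188, 40) = 4  (188 = 4·40 + 28, 40 = 1·28 + 12, 28 = 2·12 + 4, 12 = 3·4).
4 divides 120, so solutions exist.
Back-substituting, 40·(-14) + 188·(3) = 4.
Scale by 120/4 = 30: (p₀, q₀) = (-420, 90).
General solution: p = -420 + 47t, q = 90 - 10t for integer t.
p ≥ 0: smallest is -420 mod 47 = 3 (at t = 9), with q = 0.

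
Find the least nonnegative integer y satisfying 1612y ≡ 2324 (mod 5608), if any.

gcd(5608, 1612) = 4  (5608 = 3*1612 + 772, 1612 = 2*772 + 68, 772 = 11*68 + 24, 68 = 2*24 + 20, 24 = 1*20 + 4, 20 = 5*4).
4 divides 2324, so solutions exist.
Back-substituting, 1612*(-247) + 5608*(71) = 4.
So 1612*(-247) ≡ 4 (mod 5608); multiply by 581: y ≡ -143507 (mod 1402).
Smallest nonnegative: y = -143507 mod 1402 = 899.

899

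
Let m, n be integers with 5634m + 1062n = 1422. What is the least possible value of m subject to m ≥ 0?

gcd(5634, 1062):
  5634 = 5·1062 + 324
  1062 = 3·324 + 90
  324 = 3·90 + 54
  90 = 1·54 + 36
  54 = 1·36 + 18
  36 = 2·18
so gcd(5634, 1062) = 18.
18 divides 1422, so solutions exist.
Back-substitute for Bézout coefficients:
  18 = 54 - 1·36
  ... = 5634·(23) + 1062·(-122)
Scale by 1422/18 = 79: (m₀, n₀) = (1817, -9638).
General solution: m = 1817 + 59t, n = -9638 - 313t for integer t.
m ≥ 0: smallest is 1817 mod 59 = 47 (at t = -30), with n = -248.

47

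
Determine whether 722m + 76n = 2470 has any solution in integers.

gcd(722, 76) = 38.
38 divides 2470, so integer solutions exist.

yes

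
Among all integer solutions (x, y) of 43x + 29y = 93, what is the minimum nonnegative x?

gcd(43, 29):
  43 = 1*29 + 14
  29 = 2*14 + 1
  14 = 14*1
so gcd(43, 29) = 1.
1 divides 93, so solutions exist.
Back-substitute for Bézout coefficients:
  1 = 29 - 2*14
  ... = 43*(-2) + 29*(3)
Scale by 93/1 = 93: (x₀, y₀) = (-186, 279).
General solution: x = -186 + 29t, y = 279 - 43t for integer t.
x ≥ 0: smallest is -186 mod 29 = 17 (at t = 7), with y = -22.

17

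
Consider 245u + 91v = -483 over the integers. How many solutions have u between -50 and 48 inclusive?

gcd(245, 91):
  245 = 2*91 + 63
  91 = 1*63 + 28
  63 = 2*28 + 7
  28 = 4*7
so gcd(245, 91) = 7.
Back-substitute for Bézout coefficients:
  7 = 63 - 2*28
  ... = 245*(3) + 91*(-8)
Scale by -69: particular solution (-207, 552); reduce u mod 13: (1, -8).
General solution: u = 1 + 13t, v = -8 - 35t for integer t.
-50 ≤ 1 + 13t ≤ 48 gives t ∈ [-3, 3], which is 7 values.

7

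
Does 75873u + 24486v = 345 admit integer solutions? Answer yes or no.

no

gcd(75873, 24486) = 21  (75873 = 3*24486 + 2415, 24486 = 10*2415 + 336, 2415 = 7*336 + 63, 336 = 5*63 + 21, 63 = 3*21).
21 does not divide 345 (remainder 9), so no integer solutions.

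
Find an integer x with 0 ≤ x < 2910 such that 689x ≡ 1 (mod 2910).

gcd(2910, 689) = 1.
By Bézout, 689×(359) + 2910×(-85) = 1.
So 689×359 ≡ 1 (mod 2910), and 359 mod 2910 = 359.

359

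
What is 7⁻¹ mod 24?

7

gcd(24, 7):
  24 = 3*7 + 3
  7 = 2*3 + 1
  3 = 3*1
so gcd(24, 7) = 1.
Back-substitute for Bézout coefficients:
  1 = 7 - 2*3
  ... = 7*(7) + 24*(-2)
So 7*7 ≡ 1 (mod 24), and 7 mod 24 = 7.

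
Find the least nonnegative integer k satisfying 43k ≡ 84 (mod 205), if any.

83

gcd(205, 43):
  205 = 4×43 + 33
  43 = 1×33 + 10
  33 = 3×10 + 3
  10 = 3×3 + 1
  3 = 3×1
so gcd(205, 43) = 1.
1 divides 84, so solutions exist.
Back-substitute for Bézout coefficients:
  1 = 10 - 3×3
  ... = 43×(62) + 205×(-13)
So 43×(62) ≡ 1 (mod 205); multiply by 84: k ≡ 5208 (mod 205).
Smallest nonnegative: k = 5208 mod 205 = 83.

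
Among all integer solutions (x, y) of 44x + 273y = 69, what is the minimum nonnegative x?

gcd(273, 44) = 1.
1 divides 69, so solutions exist.
By Bézout, 44*(-31) + 273*(5) = 1.
Scale by 69/1 = 69: (x₀, y₀) = (-2139, 345).
General solution: x = -2139 + 273t, y = 345 - 44t for integer t.
x ≥ 0: smallest is -2139 mod 273 = 45 (at t = 8), with y = -7.

45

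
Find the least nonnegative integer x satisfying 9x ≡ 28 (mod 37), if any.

36

gcd(37, 9) = 1.
1 divides 28, so solutions exist.
By Bézout, 9×(-4) + 37×(1) = 1.
So 9×(-4) ≡ 1 (mod 37); multiply by 28: x ≡ -112 (mod 37).
Smallest nonnegative: x = -112 mod 37 = 36.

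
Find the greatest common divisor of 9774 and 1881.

9

gcd(9774, 1881):
  9774 = 5*1881 + 369
  1881 = 5*369 + 36
  369 = 10*36 + 9
  36 = 4*9
so gcd(9774, 1881) = 9.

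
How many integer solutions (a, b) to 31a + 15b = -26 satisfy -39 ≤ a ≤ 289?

22

gcd(31, 15):
  31 = 2*15 + 1
  15 = 15*1
so gcd(31, 15) = 1.
Back-substitute for Bézout coefficients:
  1 = 31 - 2*15
  ... = 31*(1) + 15*(-2)
Scale by -26: particular solution (-26, 52); reduce a mod 15: (4, -10).
General solution: a = 4 + 15t, b = -10 - 31t for integer t.
-39 ≤ 4 + 15t ≤ 289 gives t ∈ [-2, 19], which is 22 values.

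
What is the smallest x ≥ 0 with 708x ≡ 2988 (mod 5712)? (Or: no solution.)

335

gcd(5712, 708) = 12.
12 divides 2988, so solutions exist.
By Bézout, 708·(-121) + 5712·(15) = 12.
So 708·(-121) ≡ 12 (mod 5712); multiply by 249: x ≡ -30129 (mod 476).
Smallest nonnegative: x = -30129 mod 476 = 335.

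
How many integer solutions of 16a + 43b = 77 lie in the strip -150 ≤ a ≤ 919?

25

gcd(43, 16) = 1.
By Bézout, 16*(-8) + 43*(3) = 1.
Particular solution: (29, -9).
General solution: a = 29 + 43t, b = -9 - 16t for integer t.
-150 ≤ 29 + 43t ≤ 919 gives t ∈ [-4, 20], which is 25 values.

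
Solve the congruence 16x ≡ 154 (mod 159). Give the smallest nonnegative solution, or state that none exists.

gcd(159, 16):
  159 = 9×16 + 15
  16 = 1×15 + 1
  15 = 15×1
so gcd(159, 16) = 1.
1 divides 154, so solutions exist.
Back-substitute for Bézout coefficients:
  1 = 16 - 1×15
  ... = 16×(10) + 159×(-1)
So 16×(10) ≡ 1 (mod 159); multiply by 154: x ≡ 1540 (mod 159).
Smallest nonnegative: x = 1540 mod 159 = 109.

109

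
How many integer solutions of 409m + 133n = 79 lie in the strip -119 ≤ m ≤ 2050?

16

gcd(409, 133) = 1  (409 = 3*133 + 10, 133 = 13*10 + 3, 10 = 3*3 + 1, 3 = 3*1).
Back-substituting, 409*(40) + 133*(-123) = 1.
Scale by 79: particular solution (3160, -9717); reduce m mod 133: (101, -310).
General solution: m = 101 + 133t, n = -310 - 409t for integer t.
-119 ≤ 101 + 133t ≤ 2050 gives t ∈ [-1, 14], which is 16 values.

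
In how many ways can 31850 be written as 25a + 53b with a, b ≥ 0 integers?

25

gcd(53, 25) = 1.
By Bézout, 25×(17) + 53×(-8) = 1.
One solution: (2, 600).
General: a = 2 + 53t, b = 600 - 25t.
a ≥ 0 ⇒ t ≥ 0; b ≥ 0 ⇒ t ≤ 24. So t ∈ [0, 24]: 25 solutions.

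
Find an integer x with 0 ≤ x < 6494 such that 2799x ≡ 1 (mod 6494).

5675

gcd(6494, 2799):
  6494 = 2·2799 + 896
  2799 = 3·896 + 111
  896 = 8·111 + 8
  111 = 13·8 + 7
  8 = 1·7 + 1
  7 = 7·1
so gcd(6494, 2799) = 1.
Back-substitute for Bézout coefficients:
  1 = 8 - 1·7
  ... = 2799·(-819) + 6494·(353)
So 2799·-819 ≡ 1 (mod 6494), and -819 mod 6494 = 5675.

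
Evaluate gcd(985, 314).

gcd(985, 314):
  985 = 3·314 + 43
  314 = 7·43 + 13
  43 = 3·13 + 4
  13 = 3·4 + 1
  4 = 4·1
so gcd(985, 314) = 1.

1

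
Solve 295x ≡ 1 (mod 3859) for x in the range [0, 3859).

gcd(3859, 295):
  3859 = 13*295 + 24
  295 = 12*24 + 7
  24 = 3*7 + 3
  7 = 2*3 + 1
  3 = 3*1
so gcd(3859, 295) = 1.
Back-substitute for Bézout coefficients:
  1 = 7 - 2*3
  ... = 295*(1125) + 3859*(-86)
So 295*1125 ≡ 1 (mod 3859), and 1125 mod 3859 = 1125.

1125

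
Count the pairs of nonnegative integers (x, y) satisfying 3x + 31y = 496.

gcd(31, 3) = 1.
By Bézout, 3*(-10) + 31*(1) = 1.
One solution: (0, 16).
General: x = 0 + 31t, y = 16 - 3t.
x ≥ 0 ⇒ t ≥ 0; y ≥ 0 ⇒ t ≤ 5. So t ∈ [0, 5]: 6 solutions.

6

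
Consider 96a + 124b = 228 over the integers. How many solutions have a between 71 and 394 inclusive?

11

gcd(124, 96) = 4.
By Bézout, 96*(-9) + 124*(7) = 4.
Particular solution: (14, -9).
General solution: a = 14 + 31t, b = -9 - 24t for integer t.
71 ≤ 14 + 31t ≤ 394 gives t ∈ [2, 12], which is 11 values.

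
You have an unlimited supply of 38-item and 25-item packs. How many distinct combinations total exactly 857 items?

1

Need nonnegative integers with 38j + 25k = 857.
gcd(38, 25) = 1, and 38·(2) + 25·(-3) = 1.
So (j₀, k₀) = (1714, -2571); general j = 1714 + 25t, k = -2571 - 38t.
j ≥ 0 ⇒ t ≥ -68; k ≥ 0 ⇒ t ≤ -68. That's 1 value of t.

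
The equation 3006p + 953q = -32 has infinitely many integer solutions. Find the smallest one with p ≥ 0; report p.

298

gcd(3006, 953):
  3006 = 3*953 + 147
  953 = 6*147 + 71
  147 = 2*71 + 5
  71 = 14*5 + 1
  5 = 5*1
so gcd(3006, 953) = 1.
1 divides -32, so solutions exist.
Back-substitute for Bézout coefficients:
  1 = 71 - 14*5
  ... = 3006*(-188) + 953*(593)
Scale by -32/1 = -32: (p₀, q₀) = (6016, -18976).
General solution: p = 6016 + 953t, q = -18976 - 3006t for integer t.
p ≥ 0: smallest is 6016 mod 953 = 298 (at t = -6), with q = -940.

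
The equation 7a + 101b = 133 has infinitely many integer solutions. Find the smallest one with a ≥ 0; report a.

19

gcd(101, 7):
  101 = 14×7 + 3
  7 = 2×3 + 1
  3 = 3×1
so gcd(101, 7) = 1.
1 divides 133, so solutions exist.
Back-substitute for Bézout coefficients:
  1 = 7 - 2×3
  ... = 7×(29) + 101×(-2)
Scale by 133/1 = 133: (a₀, b₀) = (3857, -266).
General solution: a = 3857 + 101t, b = -266 - 7t for integer t.
a ≥ 0: smallest is 3857 mod 101 = 19 (at t = -38), with b = 0.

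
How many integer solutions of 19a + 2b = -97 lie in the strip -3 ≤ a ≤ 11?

gcd(19, 2) = 1.
By Bézout, 19·(1) + 2·(-9) = 1.
Particular solution: (1, -58).
General solution: a = 1 + 2t, b = -58 - 19t for integer t.
-3 ≤ 1 + 2t ≤ 11 gives t ∈ [-2, 5], which is 8 values.

8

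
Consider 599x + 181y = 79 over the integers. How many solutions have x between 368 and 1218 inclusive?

gcd(599, 181):
  599 = 3*181 + 56
  181 = 3*56 + 13
  56 = 4*13 + 4
  13 = 3*4 + 1
  4 = 4*1
so gcd(599, 181) = 1.
Back-substitute for Bézout coefficients:
  1 = 13 - 3*4
  ... = 599*(-42) + 181*(139)
Scale by 79: particular solution (-3318, 10981); reduce x mod 181: (121, -400).
General solution: x = 121 + 181t, y = -400 - 599t for integer t.
368 ≤ 121 + 181t ≤ 1218 gives t ∈ [2, 6], which is 5 values.

5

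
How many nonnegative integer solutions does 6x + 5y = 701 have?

gcd(6, 5):
  6 = 1*5 + 1
  5 = 5*1
so gcd(6, 5) = 1.
Back-substitute for Bézout coefficients:
  1 = 6 - 1*5
  ... = 6*(1) + 5*(-1)
Scale by 701: one solution is (701, -701). Reduce x mod 5: (1, 139).
General: x = 1 + 5t, y = 139 - 6t.
x ≥ 0 ⇒ t ≥ 0; y ≥ 0 ⇒ t ≤ 23. So t ∈ [0, 23]: 24 solutions.

24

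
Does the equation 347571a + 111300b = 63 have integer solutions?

yes

gcd(347571, 111300) = 21  (347571 = 3·111300 + 13671, 111300 = 8·13671 + 1932, 13671 = 7·1932 + 147, 1932 = 13·147 + 21, 147 = 7·21).
21 divides 63, so integer solutions exist.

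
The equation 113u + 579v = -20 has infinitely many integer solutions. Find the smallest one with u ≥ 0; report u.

338

gcd(579, 113) = 1  (579 = 5×113 + 14, 113 = 8×14 + 1, 14 = 14×1).
1 divides -20, so solutions exist.
Back-substituting, 113×(41) + 579×(-8) = 1.
Scale by -20/1 = -20: (u₀, v₀) = (-820, 160).
General solution: u = -820 + 579t, v = 160 - 113t for integer t.
u ≥ 0: smallest is -820 mod 579 = 338 (at t = 2), with v = -66.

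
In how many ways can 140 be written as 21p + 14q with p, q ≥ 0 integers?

gcd(21, 14) = 7.
By Bézout, 21·(1) + 14·(-1) = 7.
One solution: (0, 10).
General: p = 0 + 2t, q = 10 - 3t.
p ≥ 0 ⇒ t ≥ 0; q ≥ 0 ⇒ t ≤ 3. So t ∈ [0, 3]: 4 solutions.

4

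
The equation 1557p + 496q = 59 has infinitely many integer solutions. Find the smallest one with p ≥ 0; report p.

gcd(1557, 496):
  1557 = 3*496 + 69
  496 = 7*69 + 13
  69 = 5*13 + 4
  13 = 3*4 + 1
  4 = 4*1
so gcd(1557, 496) = 1.
1 divides 59, so solutions exist.
Back-substitute for Bézout coefficients:
  1 = 13 - 3*4
  ... = 1557*(-115) + 496*(361)
Scale by 59/1 = 59: (p₀, q₀) = (-6785, 21299).
General solution: p = -6785 + 496t, q = 21299 - 1557t for integer t.
p ≥ 0: smallest is -6785 mod 496 = 159 (at t = 14), with q = -499.

159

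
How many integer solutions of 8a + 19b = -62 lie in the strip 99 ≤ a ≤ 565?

24

gcd(19, 8) = 1  (19 = 2×8 + 3, 8 = 2×3 + 2, 3 = 1×2 + 1, 2 = 2×1).
Back-substituting, 8×(-7) + 19×(3) = 1.
Scale by -62: particular solution (434, -186); reduce a mod 19: (16, -10).
General solution: a = 16 + 19t, b = -10 - 8t for integer t.
99 ≤ 16 + 19t ≤ 565 gives t ∈ [5, 28], which is 24 values.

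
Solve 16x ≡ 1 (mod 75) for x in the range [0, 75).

gcd(75, 16) = 1  (75 = 4·16 + 11, 16 = 1·11 + 5, 11 = 2·5 + 1, 5 = 5·1).
Back-substituting, 16·(-14) + 75·(3) = 1.
So 16·-14 ≡ 1 (mod 75), and -14 mod 75 = 61.

61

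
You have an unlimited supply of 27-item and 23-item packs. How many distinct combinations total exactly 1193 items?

2

Need nonnegative integers with 27j + 23k = 1193.
gcd(27, 23) = 1, and 27·(6) + 23·(-7) = 1.
So (j₀, k₀) = (7158, -8351); general j = 7158 + 23t, k = -8351 - 27t.
j ≥ 0 ⇒ t ≥ -311; k ≥ 0 ⇒ t ≤ -310. That's 2 values of t.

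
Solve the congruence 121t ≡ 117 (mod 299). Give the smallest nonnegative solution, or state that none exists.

gcd(299, 121):
  299 = 2×121 + 57
  121 = 2×57 + 7
  57 = 8×7 + 1
  7 = 7×1
so gcd(299, 121) = 1.
1 divides 117, so solutions exist.
Back-substitute for Bézout coefficients:
  1 = 57 - 8×7
  ... = 121×(-42) + 299×(17)
So 121×(-42) ≡ 1 (mod 299); multiply by 117: t ≡ -4914 (mod 299).
Smallest nonnegative: t = -4914 mod 299 = 169.

169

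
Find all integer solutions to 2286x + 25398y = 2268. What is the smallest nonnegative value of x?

1312

gcd(25398, 2286) = 18.
18 divides 2268, so solutions exist.
By Bézout, 2286*(100) + 25398*(-9) = 18.
Scale by 2268/18 = 126: (x₀, y₀) = (12600, -1134).
General solution: x = 12600 + 1411t, y = -1134 - 127t for integer t.
x ≥ 0: smallest is 12600 mod 1411 = 1312 (at t = -8), with y = -118.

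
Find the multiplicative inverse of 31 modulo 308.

159

gcd(308, 31):
  308 = 9*31 + 29
  31 = 1*29 + 2
  29 = 14*2 + 1
  2 = 2*1
so gcd(308, 31) = 1.
Back-substitute for Bézout coefficients:
  1 = 29 - 14*2
  ... = 31*(-149) + 308*(15)
So 31*-149 ≡ 1 (mod 308), and -149 mod 308 = 159.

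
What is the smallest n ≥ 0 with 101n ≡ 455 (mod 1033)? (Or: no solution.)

gcd(1033, 101) = 1  (1033 = 10·101 + 23, 101 = 4·23 + 9, 23 = 2·9 + 5, 9 = 1·5 + 4, 5 = 1·4 + 1, 4 = 4·1).
1 divides 455, so solutions exist.
Back-substituting, 101·(-225) + 1033·(22) = 1.
So 101·(-225) ≡ 1 (mod 1033); multiply by 455: n ≡ -102375 (mod 1033).
Smallest nonnegative: n = -102375 mod 1033 = 925.

925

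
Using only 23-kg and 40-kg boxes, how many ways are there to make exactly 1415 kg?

Need nonnegative integers with 23j + 40k = 1415.
gcd(23, 40) = 1, and 23·(7) + 40·(-4) = 1.
So (j₀, k₀) = (9905, -5660); general j = 9905 + 40t, k = -5660 - 23t.
j ≥ 0 ⇒ t ≥ -247; k ≥ 0 ⇒ t ≤ -247. That's 1 value of t.

1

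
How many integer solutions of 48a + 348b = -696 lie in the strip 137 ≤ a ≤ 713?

gcd(348, 48):
  348 = 7*48 + 12
  48 = 4*12
so gcd(348, 48) = 12.
Back-substitute for Bézout coefficients:
  12 = 348 - 7*48
  ... = 48*(-7) + 348*(1)
Scale by -58: particular solution (406, -58); reduce a mod 29: (0, -2).
General solution: a = 0 + 29t, b = -2 - 4t for integer t.
137 ≤ 0 + 29t ≤ 713 gives t ∈ [5, 24], which is 20 values.

20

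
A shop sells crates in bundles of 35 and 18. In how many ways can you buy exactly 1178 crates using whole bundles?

Need nonnegative integers with 35j + 18k = 1178.
gcd(35, 18) = 1, and 35·(-1) + 18·(2) = 1.
So (j₀, k₀) = (-1178, 2356); general j = -1178 + 18t, k = 2356 - 35t.
j ≥ 0 ⇒ t ≥ 66; k ≥ 0 ⇒ t ≤ 67. That's 2 values of t.

2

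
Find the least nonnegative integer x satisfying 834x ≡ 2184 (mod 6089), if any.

4427

gcd(6089, 834) = 1  (6089 = 7·834 + 251, 834 = 3·251 + 81, 251 = 3·81 + 8, 81 = 10·8 + 1, 8 = 8·1).
1 divides 2184, so solutions exist.
Back-substituting, 834·(752) + 6089·(-103) = 1.
So 834·(752) ≡ 1 (mod 6089); multiply by 2184: x ≡ 1642368 (mod 6089).
Smallest nonnegative: x = 1642368 mod 6089 = 4427.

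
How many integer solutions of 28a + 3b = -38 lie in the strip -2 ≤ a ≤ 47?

17

gcd(28, 3) = 1.
By Bézout, 28*(1) + 3*(-9) = 1.
Particular solution: (1, -22).
General solution: a = 1 + 3t, b = -22 - 28t for integer t.
-2 ≤ 1 + 3t ≤ 47 gives t ∈ [-1, 15], which is 17 values.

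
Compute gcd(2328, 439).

1

gcd(2328, 439) = 1  (2328 = 5·439 + 133, 439 = 3·133 + 40, 133 = 3·40 + 13, 40 = 3·13 + 1, 13 = 13·1).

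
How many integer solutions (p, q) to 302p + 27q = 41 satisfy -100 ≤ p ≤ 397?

gcd(302, 27) = 1  (302 = 11×27 + 5, 27 = 5×5 + 2, 5 = 2×2 + 1, 2 = 2×1).
Back-substituting, 302×(11) + 27×(-123) = 1.
Scale by 41: particular solution (451, -5043); reduce p mod 27: (19, -211).
General solution: p = 19 + 27t, q = -211 - 302t for integer t.
-100 ≤ 19 + 27t ≤ 397 gives t ∈ [-4, 14], which is 19 values.

19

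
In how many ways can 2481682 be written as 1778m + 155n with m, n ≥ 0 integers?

9

gcd(1778, 155):
  1778 = 11×155 + 73
  155 = 2×73 + 9
  73 = 8×9 + 1
  9 = 9×1
so gcd(1778, 155) = 1.
Back-substitute for Bézout coefficients:
  1 = 73 - 8×9
  ... = 1778×(17) + 155×(-195)
Scale by 2481682: one solution is (42188594, -483927990). Reduce m mod 155: (74, 15162).
General: m = 74 + 155t, n = 15162 - 1778t.
m ≥ 0 ⇒ t ≥ 0; n ≥ 0 ⇒ t ≤ 8. So t ∈ [0, 8]: 9 solutions.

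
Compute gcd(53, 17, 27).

1

gcd(53, 17) = 1.
gcd(1, 27) = 1.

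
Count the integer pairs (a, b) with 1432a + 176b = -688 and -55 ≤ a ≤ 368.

19

gcd(1432, 176) = 8  (1432 = 8·176 + 24, 176 = 7·24 + 8, 24 = 3·8).
Back-substituting, 1432·(-7) + 176·(57) = 8.
Scale by -86: particular solution (602, -4902); reduce a mod 22: (8, -69).
General solution: a = 8 + 22t, b = -69 - 179t for integer t.
-55 ≤ 8 + 22t ≤ 368 gives t ∈ [-2, 16], which is 19 values.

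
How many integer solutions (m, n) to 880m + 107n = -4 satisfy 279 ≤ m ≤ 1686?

13

gcd(880, 107) = 1.
By Bézout, 880×(-49) + 107×(403) = 1.
Particular solution: (89, -732).
General solution: m = 89 + 107t, n = -732 - 880t for integer t.
279 ≤ 89 + 107t ≤ 1686 gives t ∈ [2, 14], which is 13 values.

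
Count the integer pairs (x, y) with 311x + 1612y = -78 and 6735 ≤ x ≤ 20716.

gcd(1612, 311):
  1612 = 5*311 + 57
  311 = 5*57 + 26
  57 = 2*26 + 5
  26 = 5*5 + 1
  5 = 5*1
so gcd(1612, 311) = 1.
Back-substitute for Bézout coefficients:
  1 = 26 - 5*5
  ... = 311*(311) + 1612*(-60)
Scale by -78: particular solution (-24258, 4680); reduce x mod 1612: (1534, -296).
General solution: x = 1534 + 1612t, y = -296 - 311t for integer t.
6735 ≤ 1534 + 1612t ≤ 20716 gives t ∈ [4, 11], which is 8 values.

8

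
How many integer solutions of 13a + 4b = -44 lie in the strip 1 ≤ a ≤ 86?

gcd(13, 4) = 1.
By Bézout, 13×(1) + 4×(-3) = 1.
Particular solution: (0, -11).
General solution: a = 0 + 4t, b = -11 - 13t for integer t.
1 ≤ 0 + 4t ≤ 86 gives t ∈ [1, 21], which is 21 values.

21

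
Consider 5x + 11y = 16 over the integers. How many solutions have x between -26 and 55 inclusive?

gcd(11, 5) = 1  (11 = 2·5 + 1, 5 = 5·1).
Back-substituting, 5·(-2) + 11·(1) = 1.
Scale by 16: particular solution (-32, 16); reduce x mod 11: (1, 1).
General solution: x = 1 + 11t, y = 1 - 5t for integer t.
-26 ≤ 1 + 11t ≤ 55 gives t ∈ [-2, 4], which is 7 values.

7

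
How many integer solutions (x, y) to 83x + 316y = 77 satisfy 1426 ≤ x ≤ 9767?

26

gcd(316, 83) = 1  (316 = 3*83 + 67, 83 = 1*67 + 16, 67 = 4*16 + 3, 16 = 5*3 + 1, 3 = 3*1).
Back-substituting, 83*(99) + 316*(-26) = 1.
Scale by 77: particular solution (7623, -2002); reduce x mod 316: (39, -10).
General solution: x = 39 + 316t, y = -10 - 83t for integer t.
1426 ≤ 39 + 316t ≤ 9767 gives t ∈ [5, 30], which is 26 values.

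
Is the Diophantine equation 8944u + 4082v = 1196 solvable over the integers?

yes

gcd(8944, 4082):
  8944 = 2×4082 + 780
  4082 = 5×780 + 182
  780 = 4×182 + 52
  182 = 3×52 + 26
  52 = 2×26
so gcd(8944, 4082) = 26.
26 divides 1196, so integer solutions exist.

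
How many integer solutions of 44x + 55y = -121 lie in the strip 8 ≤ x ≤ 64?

11

gcd(55, 44):
  55 = 1*44 + 11
  44 = 4*11
so gcd(55, 44) = 11.
Back-substitute for Bézout coefficients:
  11 = 55 - 1*44
  ... = 44*(-1) + 55*(1)
Scale by -11: particular solution (11, -11); reduce x mod 5: (1, -3).
General solution: x = 1 + 5t, y = -3 - 4t for integer t.
8 ≤ 1 + 5t ≤ 64 gives t ∈ [2, 12], which is 11 values.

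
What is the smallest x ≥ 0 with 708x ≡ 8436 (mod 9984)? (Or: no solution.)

gcd(9984, 708):
  9984 = 14·708 + 72
  708 = 9·72 + 60
  72 = 1·60 + 12
  60 = 5·12
so gcd(9984, 708) = 12.
12 divides 8436, so solutions exist.
Back-substitute for Bézout coefficients:
  12 = 72 - 1·60
  ... = 708·(-141) + 9984·(10)
So 708·(-141) ≡ 12 (mod 9984); multiply by 703: x ≡ -99123 (mod 832).
Smallest nonnegative: x = -99123 mod 832 = 717.

717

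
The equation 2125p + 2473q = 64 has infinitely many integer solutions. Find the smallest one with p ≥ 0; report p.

881

gcd(2473, 2125) = 1  (2473 = 1×2125 + 348, 2125 = 6×348 + 37, 348 = 9×37 + 15, 37 = 2×15 + 7, 15 = 2×7 + 1, 7 = 7×1).
1 divides 64, so solutions exist.
Back-substituting, 2125×(-334) + 2473×(287) = 1.
Scale by 64/1 = 64: (p₀, q₀) = (-21376, 18368).
General solution: p = -21376 + 2473t, q = 18368 - 2125t for integer t.
p ≥ 0: smallest is -21376 mod 2473 = 881 (at t = 9), with q = -757.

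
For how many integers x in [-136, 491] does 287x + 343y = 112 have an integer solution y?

gcd(343, 287) = 7  (343 = 1×287 + 56, 287 = 5×56 + 7, 56 = 8×7).
Back-substituting, 287×(6) + 343×(-5) = 7.
Scale by 16: particular solution (96, -80); reduce x mod 49: (47, -39).
General solution: x = 47 + 49t, y = -39 - 41t for integer t.
-136 ≤ 47 + 49t ≤ 491 gives t ∈ [-3, 9], which is 13 values.

13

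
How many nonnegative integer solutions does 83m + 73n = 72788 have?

12

gcd(83, 73) = 1  (83 = 1×73 + 10, 73 = 7×10 + 3, 10 = 3×3 + 1, 3 = 3×1).
Back-substituting, 83×(22) + 73×(-25) = 1.
Scale by 72788: one solution is (1601336, -1819700). Reduce m mod 73: (8, 988).
General: m = 8 + 73t, n = 988 - 83t.
m ≥ 0 ⇒ t ≥ 0; n ≥ 0 ⇒ t ≤ 11. So t ∈ [0, 11]: 12 solutions.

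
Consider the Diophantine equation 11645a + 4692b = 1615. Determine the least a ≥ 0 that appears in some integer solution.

gcd(11645, 4692):
  11645 = 2*4692 + 2261
  4692 = 2*2261 + 170
  2261 = 13*170 + 51
  170 = 3*51 + 17
  51 = 3*17
so gcd(11645, 4692) = 17.
17 divides 1615, so solutions exist.
Back-substitute for Bézout coefficients:
  17 = 170 - 3*51
  ... = 11645*(-83) + 4692*(206)
Scale by 1615/17 = 95: (a₀, b₀) = (-7885, 19570).
General solution: a = -7885 + 276t, b = 19570 - 685t for integer t.
a ≥ 0: smallest is -7885 mod 276 = 119 (at t = 29), with b = -295.

119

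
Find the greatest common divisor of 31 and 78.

1

gcd(78, 31):
  78 = 2·31 + 16
  31 = 1·16 + 15
  16 = 1·15 + 1
  15 = 15·1
so gcd(78, 31) = 1.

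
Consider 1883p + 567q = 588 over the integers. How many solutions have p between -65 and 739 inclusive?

10

gcd(1883, 567) = 7.
By Bézout, 1883·(-28) + 567·(93) = 7.
Particular solution: (78, -258).
General solution: p = 78 + 81t, q = -258 - 269t for integer t.
-65 ≤ 78 + 81t ≤ 739 gives t ∈ [-1, 8], which is 10 values.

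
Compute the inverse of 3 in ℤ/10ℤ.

7

gcd(10, 3) = 1  (10 = 3×3 + 1, 3 = 3×1).
Back-substituting, 3×(-3) + 10×(1) = 1.
So 3×-3 ≡ 1 (mod 10), and -3 mod 10 = 7.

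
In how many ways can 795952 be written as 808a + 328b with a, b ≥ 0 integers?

24

gcd(808, 328):
  808 = 2×328 + 152
  328 = 2×152 + 24
  152 = 6×24 + 8
  24 = 3×8
so gcd(808, 328) = 8.
Back-substitute for Bézout coefficients:
  8 = 152 - 6×24
  ... = 808×(13) + 328×(-32)
Scale by 99494: one solution is (1293422, -3183808). Reduce a mod 41: (36, 2338).
General: a = 36 + 41t, b = 2338 - 101t.
a ≥ 0 ⇒ t ≥ 0; b ≥ 0 ⇒ t ≤ 23. So t ∈ [0, 23]: 24 solutions.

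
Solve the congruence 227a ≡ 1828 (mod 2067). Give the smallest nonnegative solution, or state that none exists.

gcd(2067, 227) = 1.
1 divides 1828, so solutions exist.
By Bézout, 227×(947) + 2067×(-104) = 1.
So 227×(947) ≡ 1 (mod 2067); multiply by 1828: a ≡ 1731116 (mod 2067).
Smallest nonnegative: a = 1731116 mod 2067 = 1037.

1037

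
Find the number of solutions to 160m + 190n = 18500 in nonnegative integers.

gcd(190, 160) = 10  (190 = 1×160 + 30, 160 = 5×30 + 10, 30 = 3×10).
Back-substituting, 160×(6) + 190×(-5) = 10.
Scale by 1850: one solution is (11100, -9250). Reduce m mod 19: (4, 94).
General: m = 4 + 19t, n = 94 - 16t.
m ≥ 0 ⇒ t ≥ 0; n ≥ 0 ⇒ t ≤ 5. So t ∈ [0, 5]: 6 solutions.

6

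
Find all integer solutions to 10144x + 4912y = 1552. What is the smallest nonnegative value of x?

143

gcd(10144, 4912) = 16.
16 divides 1552, so solutions exist.
By Bézout, 10144×(-46) + 4912×(95) = 16.
Scale by 1552/16 = 97: (x₀, y₀) = (-4462, 9215).
General solution: x = -4462 + 307t, y = 9215 - 634t for integer t.
x ≥ 0: smallest is -4462 mod 307 = 143 (at t = 15), with y = -295.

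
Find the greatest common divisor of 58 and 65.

1

gcd(65, 58):
  65 = 1·58 + 7
  58 = 8·7 + 2
  7 = 3·2 + 1
  2 = 2·1
so gcd(65, 58) = 1.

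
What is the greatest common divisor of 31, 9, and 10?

1

gcd(31, 9) = 1.
gcd(1, 10) = 1.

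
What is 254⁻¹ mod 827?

gcd(827, 254) = 1.
By Bézout, 254*(-140) + 827*(43) = 1.
So 254*-140 ≡ 1 (mod 827), and -140 mod 827 = 687.

687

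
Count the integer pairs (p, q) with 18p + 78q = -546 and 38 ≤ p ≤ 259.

gcd(78, 18) = 6  (78 = 4·18 + 6, 18 = 3·6).
Back-substituting, 18·(-4) + 78·(1) = 6.
Scale by -91: particular solution (364, -91); reduce p mod 13: (0, -7).
General solution: p = 0 + 13t, q = -7 - 3t for integer t.
38 ≤ 0 + 13t ≤ 259 gives t ∈ [3, 19], which is 17 values.

17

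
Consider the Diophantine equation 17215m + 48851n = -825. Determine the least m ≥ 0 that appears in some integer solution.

681

gcd(48851, 17215) = 11  (48851 = 2×17215 + 14421, 17215 = 1×14421 + 2794, 14421 = 5×2794 + 451, 2794 = 6×451 + 88, 451 = 5×88 + 11, 88 = 8×11).
11 divides -825, so solutions exist.
Back-substituting, 17215×(-542) + 48851×(191) = 11.
Scale by -825/11 = -75: (m₀, n₀) = (40650, -14325).
General solution: m = 40650 + 4441t, n = -14325 - 1565t for integer t.
m ≥ 0: smallest is 40650 mod 4441 = 681 (at t = -9), with n = -240.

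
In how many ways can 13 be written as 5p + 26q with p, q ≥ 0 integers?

gcd(26, 5) = 1  (26 = 5·5 + 1, 5 = 5·1).
Back-substituting, 5·(-5) + 26·(1) = 1.
Scale by 13: one solution is (-65, 13). Reduce p mod 26: (13, -2).
General: p = 13 + 26t, q = -2 - 5t.
p ≥ 0 ⇒ t ≥ 0; q ≥ 0 ⇒ t ≤ -1. So t ∈ [0, -1]: 0 solutions.

0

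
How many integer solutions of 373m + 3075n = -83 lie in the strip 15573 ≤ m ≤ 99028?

gcd(3075, 373):
  3075 = 8×373 + 91
  373 = 4×91 + 9
  91 = 10×9 + 1
  9 = 9×1
so gcd(3075, 373) = 1.
Back-substitute for Bézout coefficients:
  1 = 91 - 10×9
  ... = 373×(-338) + 3075×(41)
Scale by -83: particular solution (28054, -3403); reduce m mod 3075: (379, -46).
General solution: m = 379 + 3075t, n = -46 - 373t for integer t.
15573 ≤ 379 + 3075t ≤ 99028 gives t ∈ [5, 32], which is 28 values.

28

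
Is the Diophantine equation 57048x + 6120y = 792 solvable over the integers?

yes

gcd(57048, 6120):
  57048 = 9*6120 + 1968
  6120 = 3*1968 + 216
  1968 = 9*216 + 24
  216 = 9*24
so gcd(57048, 6120) = 24.
24 divides 792, so integer solutions exist.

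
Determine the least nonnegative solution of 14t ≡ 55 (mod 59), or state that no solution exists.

gcd(59, 14) = 1.
1 divides 55, so solutions exist.
By Bézout, 14×(-21) + 59×(5) = 1.
So 14×(-21) ≡ 1 (mod 59); multiply by 55: t ≡ -1155 (mod 59).
Smallest nonnegative: t = -1155 mod 59 = 25.

25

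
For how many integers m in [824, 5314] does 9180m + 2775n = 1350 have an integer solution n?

gcd(9180, 2775):
  9180 = 3*2775 + 855
  2775 = 3*855 + 210
  855 = 4*210 + 15
  210 = 14*15
so gcd(9180, 2775) = 15.
Back-substitute for Bézout coefficients:
  15 = 855 - 4*210
  ... = 9180*(13) + 2775*(-43)
Scale by 90: particular solution (1170, -3870); reduce m mod 185: (60, -198).
General solution: m = 60 + 185t, n = -198 - 612t for integer t.
824 ≤ 60 + 185t ≤ 5314 gives t ∈ [5, 28], which is 24 values.

24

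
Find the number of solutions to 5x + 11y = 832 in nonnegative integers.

15

gcd(11, 5) = 1  (11 = 2·5 + 1, 5 = 5·1).
Back-substituting, 5·(-2) + 11·(1) = 1.
Scale by 832: one solution is (-1664, 832). Reduce x mod 11: (8, 72).
General: x = 8 + 11t, y = 72 - 5t.
x ≥ 0 ⇒ t ≥ 0; y ≥ 0 ⇒ t ≤ 14. So t ∈ [0, 14]: 15 solutions.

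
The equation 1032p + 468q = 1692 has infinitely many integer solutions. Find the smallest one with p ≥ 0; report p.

gcd(1032, 468) = 12.
12 divides 1692, so solutions exist.
By Bézout, 1032×(5) + 468×(-11) = 12.
Scale by 1692/12 = 141: (p₀, q₀) = (705, -1551).
General solution: p = 705 + 39t, q = -1551 - 86t for integer t.
p ≥ 0: smallest is 705 mod 39 = 3 (at t = -18), with q = -3.

3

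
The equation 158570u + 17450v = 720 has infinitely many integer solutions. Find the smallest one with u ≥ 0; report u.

276

gcd(158570, 17450):
  158570 = 9×17450 + 1520
  17450 = 11×1520 + 730
  1520 = 2×730 + 60
  730 = 12×60 + 10
  60 = 6×10
so gcd(158570, 17450) = 10.
10 divides 720, so solutions exist.
Back-substitute for Bézout coefficients:
  10 = 730 - 12×60
  ... = 158570×(-287) + 17450×(2608)
Scale by 720/10 = 72: (u₀, v₀) = (-20664, 187776).
General solution: u = -20664 + 1745t, v = 187776 - 15857t for integer t.
u ≥ 0: smallest is -20664 mod 1745 = 276 (at t = 12), with v = -2508.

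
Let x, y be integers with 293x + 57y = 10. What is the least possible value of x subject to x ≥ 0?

gcd(293, 57):
  293 = 5×57 + 8
  57 = 7×8 + 1
  8 = 8×1
so gcd(293, 57) = 1.
1 divides 10, so solutions exist.
Back-substitute for Bézout coefficients:
  1 = 57 - 7×8
  ... = 293×(-7) + 57×(36)
Scale by 10/1 = 10: (x₀, y₀) = (-70, 360).
General solution: x = -70 + 57t, y = 360 - 293t for integer t.
x ≥ 0: smallest is -70 mod 57 = 44 (at t = 2), with y = -226.

44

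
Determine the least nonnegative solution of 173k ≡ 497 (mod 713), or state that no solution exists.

gcd(713, 173) = 1  (713 = 4·173 + 21, 173 = 8·21 + 5, 21 = 4·5 + 1, 5 = 5·1).
1 divides 497, so solutions exist.
Back-substituting, 173·(-136) + 713·(33) = 1.
So 173·(-136) ≡ 1 (mod 713); multiply by 497: k ≡ -67592 (mod 713).
Smallest nonnegative: k = -67592 mod 713 = 143.

143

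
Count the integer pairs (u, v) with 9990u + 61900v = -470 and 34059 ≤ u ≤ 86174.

9

gcd(61900, 9990) = 10  (61900 = 6×9990 + 1960, 9990 = 5×1960 + 190, 1960 = 10×190 + 60, 190 = 3×60 + 10, 60 = 6×10).
Back-substituting, 9990×(979) + 61900×(-158) = 10.
Scale by -47: particular solution (-46013, 7426); reduce u mod 6190: (3507, -566).
General solution: u = 3507 + 6190t, v = -566 - 999t for integer t.
34059 ≤ 3507 + 6190t ≤ 86174 gives t ∈ [5, 13], which is 9 values.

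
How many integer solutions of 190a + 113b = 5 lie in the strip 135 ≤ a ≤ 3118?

gcd(190, 113) = 1.
By Bézout, 190*(-22) + 113*(37) = 1.
Particular solution: (3, -5).
General solution: a = 3 + 113t, b = -5 - 190t for integer t.
135 ≤ 3 + 113t ≤ 3118 gives t ∈ [2, 27], which is 26 values.

26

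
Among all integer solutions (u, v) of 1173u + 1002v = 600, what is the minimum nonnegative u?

gcd(1173, 1002) = 3  (1173 = 1·1002 + 171, 1002 = 5·171 + 147, 171 = 1·147 + 24, 147 = 6·24 + 3, 24 = 8·3).
3 divides 600, so solutions exist.
Back-substituting, 1173·(-41) + 1002·(48) = 3.
Scale by 600/3 = 200: (u₀, v₀) = (-8200, 9600).
General solution: u = -8200 + 334t, v = 9600 - 391t for integer t.
u ≥ 0: smallest is -8200 mod 334 = 150 (at t = 25), with v = -175.

150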